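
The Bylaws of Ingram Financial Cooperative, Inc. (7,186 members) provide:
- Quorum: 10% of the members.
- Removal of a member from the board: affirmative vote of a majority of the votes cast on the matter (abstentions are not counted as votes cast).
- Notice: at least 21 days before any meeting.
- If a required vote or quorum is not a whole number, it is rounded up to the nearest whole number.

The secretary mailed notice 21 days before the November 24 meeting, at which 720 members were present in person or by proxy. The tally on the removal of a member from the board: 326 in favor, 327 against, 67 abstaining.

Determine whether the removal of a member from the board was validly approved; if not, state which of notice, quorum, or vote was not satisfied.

Invalid — vote requirement not satisfied.

Notice: 21 days given; 21 required. Satisfied.
Quorum: 10% of 7,186 = 718.60, rounded up to 719; 720 present. Satisfied.
Vote: requires a majority of the votes cast (720 − 67 abstaining = 653); a majority of 653 is 327, so 327 needed; 326 in favor. Not satisfied.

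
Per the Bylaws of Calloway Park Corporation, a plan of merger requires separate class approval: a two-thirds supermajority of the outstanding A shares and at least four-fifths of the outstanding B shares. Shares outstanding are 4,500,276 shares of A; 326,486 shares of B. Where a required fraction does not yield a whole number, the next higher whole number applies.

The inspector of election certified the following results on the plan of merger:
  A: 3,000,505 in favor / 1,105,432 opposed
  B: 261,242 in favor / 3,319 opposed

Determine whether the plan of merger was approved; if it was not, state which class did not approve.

Approved — every class gave the required vote.

A: 2/3 of 4500276 = 3000184; 3,000,184 required, 3,000,505 in favor — approved.
B: 4/5 of 326486 = 261188.80, rounded up to 261189; 261,189 required, 261,242 in favor — approved.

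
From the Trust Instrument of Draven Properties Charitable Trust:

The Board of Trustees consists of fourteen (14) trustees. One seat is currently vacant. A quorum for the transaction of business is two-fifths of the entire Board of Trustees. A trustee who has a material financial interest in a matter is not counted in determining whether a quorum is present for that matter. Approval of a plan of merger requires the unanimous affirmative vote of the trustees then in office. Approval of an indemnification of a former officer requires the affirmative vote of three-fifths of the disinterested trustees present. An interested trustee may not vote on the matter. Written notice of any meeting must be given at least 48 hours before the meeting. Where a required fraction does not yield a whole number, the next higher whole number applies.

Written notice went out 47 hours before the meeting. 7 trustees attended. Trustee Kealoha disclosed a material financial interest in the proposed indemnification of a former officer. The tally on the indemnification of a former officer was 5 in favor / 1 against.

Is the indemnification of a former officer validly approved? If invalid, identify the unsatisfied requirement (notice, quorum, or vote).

Notice: 47 hours given; 48 required (47 < 48). Not satisfied.
Quorum: 7 present, but the 1 interested trustee does not count, leaving 6. Quorum is 6. Satisfied.
Vote: the indemnification of a former officer requires three-fifths of the disinterested trustees present (7 − 1 = 6). 3/5 of 6 = 3.60, rounded up to 4, so 4 affirmative votes are needed; 5 voted in favor. Satisfied.

Invalid — notice requirement not satisfied.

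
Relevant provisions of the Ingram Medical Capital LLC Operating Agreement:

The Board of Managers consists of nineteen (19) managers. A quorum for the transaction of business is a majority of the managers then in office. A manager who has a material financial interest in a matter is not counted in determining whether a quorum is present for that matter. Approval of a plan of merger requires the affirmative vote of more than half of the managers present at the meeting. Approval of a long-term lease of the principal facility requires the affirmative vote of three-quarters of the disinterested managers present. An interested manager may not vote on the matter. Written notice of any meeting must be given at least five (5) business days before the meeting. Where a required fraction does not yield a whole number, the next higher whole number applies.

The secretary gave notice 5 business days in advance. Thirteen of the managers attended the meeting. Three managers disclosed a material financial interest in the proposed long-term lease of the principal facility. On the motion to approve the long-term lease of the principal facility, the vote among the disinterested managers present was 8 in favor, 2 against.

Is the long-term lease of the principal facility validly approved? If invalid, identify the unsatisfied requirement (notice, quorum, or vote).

Notice: 5 business days given; 5 required (5 ≥ 5). Satisfied.
Quorum: 13 present, but the 3 interested managers do not count, leaving 10. Quorum is 10. Satisfied.
Vote: the long-term lease of the principal facility requires three-fourths of the disinterested managers present (13 − 3 = 10). 3/4 of 10 = 7.50, rounded up to 8, so 8 affirmative votes are needed; 8 voted in favor. Satisfied.

Valid — all requirements satisfied.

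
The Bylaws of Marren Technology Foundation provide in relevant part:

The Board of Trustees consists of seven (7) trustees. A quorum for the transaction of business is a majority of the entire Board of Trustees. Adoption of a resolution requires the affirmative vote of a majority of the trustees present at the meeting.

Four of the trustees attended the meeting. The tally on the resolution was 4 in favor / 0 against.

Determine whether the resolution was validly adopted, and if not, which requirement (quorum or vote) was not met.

Quorum: 4 present; quorum is 4. Satisfied.
Vote: the resolution requires a majority of the trustees present (4). A majority of 4 is 3, so 3 affirmative votes are needed; 4 voted in favor. Satisfied.

Valid — all requirements satisfied.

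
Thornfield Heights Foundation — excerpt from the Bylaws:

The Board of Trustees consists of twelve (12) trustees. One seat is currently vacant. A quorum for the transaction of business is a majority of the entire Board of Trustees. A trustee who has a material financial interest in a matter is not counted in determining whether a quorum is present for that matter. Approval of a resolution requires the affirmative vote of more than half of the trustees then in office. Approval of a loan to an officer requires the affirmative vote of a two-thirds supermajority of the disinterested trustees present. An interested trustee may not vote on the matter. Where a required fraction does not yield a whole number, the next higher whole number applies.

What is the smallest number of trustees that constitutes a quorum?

A majority of 12 is 7.

7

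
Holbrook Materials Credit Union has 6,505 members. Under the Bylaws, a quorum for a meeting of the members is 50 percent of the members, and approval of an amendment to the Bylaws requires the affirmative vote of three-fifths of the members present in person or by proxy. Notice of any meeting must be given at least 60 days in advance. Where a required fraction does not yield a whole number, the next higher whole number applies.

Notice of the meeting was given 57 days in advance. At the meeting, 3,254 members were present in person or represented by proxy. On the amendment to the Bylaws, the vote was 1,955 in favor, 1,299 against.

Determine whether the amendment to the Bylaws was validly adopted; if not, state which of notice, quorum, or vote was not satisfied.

Invalid — notice requirement not satisfied.

Notice: 57 days given; 60 required. Not satisfied.
Quorum: 50% of 6,505 = 3,252.50, rounded up to 3,253; 3,254 present. Satisfied.
Vote: requires three-fifths of those present (3,254); 3/5 of 3254 = 1952.40, rounded up to 1953, so 1,953 needed; 1,955 in favor. Satisfied.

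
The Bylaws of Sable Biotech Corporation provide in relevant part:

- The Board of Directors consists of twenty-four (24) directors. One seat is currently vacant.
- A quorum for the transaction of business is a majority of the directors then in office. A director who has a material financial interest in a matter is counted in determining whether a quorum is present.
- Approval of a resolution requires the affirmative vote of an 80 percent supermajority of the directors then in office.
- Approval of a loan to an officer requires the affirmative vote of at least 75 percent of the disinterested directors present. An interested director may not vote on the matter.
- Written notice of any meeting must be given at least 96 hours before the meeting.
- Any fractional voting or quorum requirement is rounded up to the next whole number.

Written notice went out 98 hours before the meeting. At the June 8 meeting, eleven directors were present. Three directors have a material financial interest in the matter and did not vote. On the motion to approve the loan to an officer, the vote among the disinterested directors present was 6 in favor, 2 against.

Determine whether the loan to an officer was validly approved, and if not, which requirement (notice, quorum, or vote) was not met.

Notice: 98 hours given; 96 required (98 ≥ 96). Satisfied.
Quorum: 11 present (interested directors count toward quorum); quorum is 12. Not satisfied.
Vote: the loan to an officer requires three-fourths of the disinterested directors present (11 − 3 = 8). 3/4 of 8 = 6, so 6 affirmative votes are needed; 6 voted in favor. Satisfied. (Moot — without a quorum no business can be validly transacted.)

Invalid — quorum requirement not satisfied.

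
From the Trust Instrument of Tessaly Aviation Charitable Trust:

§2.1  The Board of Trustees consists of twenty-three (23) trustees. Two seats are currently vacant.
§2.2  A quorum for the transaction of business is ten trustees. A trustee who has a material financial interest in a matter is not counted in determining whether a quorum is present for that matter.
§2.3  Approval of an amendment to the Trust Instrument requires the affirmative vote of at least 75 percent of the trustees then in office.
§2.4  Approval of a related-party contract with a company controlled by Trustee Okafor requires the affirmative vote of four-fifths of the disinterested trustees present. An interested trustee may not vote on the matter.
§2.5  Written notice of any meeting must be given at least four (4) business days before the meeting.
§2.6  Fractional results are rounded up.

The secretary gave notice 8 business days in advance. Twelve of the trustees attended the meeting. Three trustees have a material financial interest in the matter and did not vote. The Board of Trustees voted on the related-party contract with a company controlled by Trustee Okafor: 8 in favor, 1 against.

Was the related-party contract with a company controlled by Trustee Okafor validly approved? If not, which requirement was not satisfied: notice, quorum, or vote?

Invalid — quorum requirement not satisfied.

Notice: 8 business days given; 4 required (8 ≥ 4). Satisfied.
Quorum: 12 present, but the 3 interested trustees do not count, leaving 9. Quorum is 10. Not satisfied.
Vote: the related-party contract with a company controlled by Trustee Okafor requires four-fifths of the disinterested trustees present (12 − 3 = 9). 4/5 of 9 = 7.20, rounded up to 8, so 8 affirmative votes are needed; 8 voted in favor. Satisfied. (Moot — without a quorum no business can be validly transacted.)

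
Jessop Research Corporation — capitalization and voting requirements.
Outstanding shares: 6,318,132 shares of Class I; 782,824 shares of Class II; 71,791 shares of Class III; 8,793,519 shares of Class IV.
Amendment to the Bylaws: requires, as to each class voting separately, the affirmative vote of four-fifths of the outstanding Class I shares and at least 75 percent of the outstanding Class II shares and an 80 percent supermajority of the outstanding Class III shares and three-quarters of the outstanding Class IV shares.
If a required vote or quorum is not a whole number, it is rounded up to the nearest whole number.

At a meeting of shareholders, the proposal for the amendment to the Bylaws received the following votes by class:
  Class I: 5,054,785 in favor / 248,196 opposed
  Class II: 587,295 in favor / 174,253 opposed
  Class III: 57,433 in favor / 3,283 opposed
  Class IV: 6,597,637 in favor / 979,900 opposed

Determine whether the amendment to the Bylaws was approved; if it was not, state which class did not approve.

Class I: 4/5 of 6318132 = 5054505.60, rounded up to 5054506; 5,054,506 required, 5,054,785 in favor — approved.
Class II: 3/4 of 782824 = 587118; 587,118 required, 587,295 in favor — approved.
Class III: 4/5 of 71791 = 57432.80, rounded up to 57433; 57,433 required, 57,433 in favor — approved.
Class IV: 3/4 of 8793519 = 6595139.25, rounded up to 6595140; 6,595,140 required, 6,597,637 in favor — approved.

Approved — every class gave the required vote.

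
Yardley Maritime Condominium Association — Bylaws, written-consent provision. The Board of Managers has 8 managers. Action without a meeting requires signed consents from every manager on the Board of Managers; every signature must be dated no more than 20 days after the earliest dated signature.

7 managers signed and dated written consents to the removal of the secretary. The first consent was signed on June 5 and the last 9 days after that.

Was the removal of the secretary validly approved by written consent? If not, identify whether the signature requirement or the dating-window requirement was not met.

Not effective — insufficient signatures.

Signatures required: the unanimous vote of 8 — unanimous means all 8, so 8 needed; 7 signed. Insufficient.
Dating window: the latest signature is 9 days after the earliest; the limit is 20 days. Within the window.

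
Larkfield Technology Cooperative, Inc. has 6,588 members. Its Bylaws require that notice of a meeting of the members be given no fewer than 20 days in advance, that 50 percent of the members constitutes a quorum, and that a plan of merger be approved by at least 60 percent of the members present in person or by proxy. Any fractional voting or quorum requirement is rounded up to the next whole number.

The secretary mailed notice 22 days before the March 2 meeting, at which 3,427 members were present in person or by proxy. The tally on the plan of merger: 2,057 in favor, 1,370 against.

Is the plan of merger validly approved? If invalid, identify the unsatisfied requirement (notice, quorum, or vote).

Notice: 22 days given; 20 required. Satisfied.
Quorum: 50% of 6,588 = 3,294; 3,427 present. Satisfied.
Vote: requires three-fifths of those present (3,427); 3/5 of 3427 = 2056.20, rounded up to 2057, so 2,057 needed; 2,057 in favor. Satisfied.

Valid — all requirements satisfied.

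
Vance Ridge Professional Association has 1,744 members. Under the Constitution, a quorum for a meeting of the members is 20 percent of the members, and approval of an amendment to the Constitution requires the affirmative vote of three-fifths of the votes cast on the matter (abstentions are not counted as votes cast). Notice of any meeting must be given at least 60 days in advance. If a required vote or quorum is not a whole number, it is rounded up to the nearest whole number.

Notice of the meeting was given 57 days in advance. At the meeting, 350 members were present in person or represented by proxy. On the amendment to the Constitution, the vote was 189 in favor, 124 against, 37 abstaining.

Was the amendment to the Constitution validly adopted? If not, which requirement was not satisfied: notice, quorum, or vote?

Notice: 57 days given; 60 required. Not satisfied.
Quorum: 20% of 1,744 = 348.80, rounded up to 349; 350 present. Satisfied.
Vote: requires three-fifths of the votes cast (350 − 37 abstaining = 313); 3/5 of 313 = 187.80, rounded up to 188, so 188 needed; 189 in favor. Satisfied.

Invalid — notice requirement not satisfied.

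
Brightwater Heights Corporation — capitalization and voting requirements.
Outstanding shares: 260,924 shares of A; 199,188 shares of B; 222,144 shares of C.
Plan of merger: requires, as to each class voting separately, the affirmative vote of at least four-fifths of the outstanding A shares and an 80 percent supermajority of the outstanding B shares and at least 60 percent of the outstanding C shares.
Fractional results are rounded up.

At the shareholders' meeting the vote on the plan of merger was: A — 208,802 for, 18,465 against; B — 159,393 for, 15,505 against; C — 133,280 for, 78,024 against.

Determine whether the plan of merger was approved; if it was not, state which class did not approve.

Not approved — the C shares did not give the required vote.

A: 4/5 of 260924 = 208739.20, rounded up to 208740; 208,740 required, 208,802 in favor — approved.
B: 4/5 of 199188 = 159350.40, rounded up to 159351; 159,351 required, 159,393 in favor — approved.
C: 3/5 of 222144 = 133286.40, rounded up to 133287; 133,287 required, 133,280 in favor — not approved.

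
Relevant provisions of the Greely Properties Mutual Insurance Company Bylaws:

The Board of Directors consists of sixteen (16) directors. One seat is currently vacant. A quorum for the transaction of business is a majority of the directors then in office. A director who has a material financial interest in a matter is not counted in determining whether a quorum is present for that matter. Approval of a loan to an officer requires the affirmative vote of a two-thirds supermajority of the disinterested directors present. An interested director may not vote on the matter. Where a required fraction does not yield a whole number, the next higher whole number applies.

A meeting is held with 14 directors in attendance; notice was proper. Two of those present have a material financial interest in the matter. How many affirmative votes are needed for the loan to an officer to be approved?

8

The loan to an officer requires two-thirds of the disinterested directors present (14 − 2 = 12).
2/3 of 12 = 8.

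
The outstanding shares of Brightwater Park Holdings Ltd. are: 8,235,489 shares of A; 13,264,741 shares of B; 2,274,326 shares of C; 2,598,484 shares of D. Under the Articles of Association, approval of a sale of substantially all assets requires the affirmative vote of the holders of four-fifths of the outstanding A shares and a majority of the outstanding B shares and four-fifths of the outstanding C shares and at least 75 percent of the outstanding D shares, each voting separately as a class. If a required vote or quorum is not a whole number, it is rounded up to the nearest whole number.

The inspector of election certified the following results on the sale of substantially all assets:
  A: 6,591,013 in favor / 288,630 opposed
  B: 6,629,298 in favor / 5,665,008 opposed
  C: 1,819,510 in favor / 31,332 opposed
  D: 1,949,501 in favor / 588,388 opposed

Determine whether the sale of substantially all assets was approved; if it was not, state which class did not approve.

Not approved — the B shares did not give the required vote.

A: 4/5 of 8235489 = 6588391.20, rounded up to 6588392; 6,588,392 required, 6,591,013 in favor — approved.
B: a majority of 13264741 is 6632371; 6,632,371 required, 6,629,298 in favor — not approved.
C: 4/5 of 2274326 = 1819460.80, rounded up to 1819461; 1,819,461 required, 1,819,510 in favor — approved.
D: 3/4 of 2598484 = 1948863; 1,948,863 required, 1,949,501 in favor — approved.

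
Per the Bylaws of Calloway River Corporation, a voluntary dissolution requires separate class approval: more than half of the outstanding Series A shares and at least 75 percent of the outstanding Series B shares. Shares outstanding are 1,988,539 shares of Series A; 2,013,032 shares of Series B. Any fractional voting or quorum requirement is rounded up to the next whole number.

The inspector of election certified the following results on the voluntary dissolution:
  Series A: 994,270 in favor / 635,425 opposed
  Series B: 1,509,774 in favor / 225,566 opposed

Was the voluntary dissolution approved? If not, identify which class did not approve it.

Series A: a majority of 1988539 is 994270; 994,270 required, 994,270 in favor — approved.
Series B: 3/4 of 2013032 = 1509774; 1,509,774 required, 1,509,774 in favor — approved.

Approved — every class gave the required vote.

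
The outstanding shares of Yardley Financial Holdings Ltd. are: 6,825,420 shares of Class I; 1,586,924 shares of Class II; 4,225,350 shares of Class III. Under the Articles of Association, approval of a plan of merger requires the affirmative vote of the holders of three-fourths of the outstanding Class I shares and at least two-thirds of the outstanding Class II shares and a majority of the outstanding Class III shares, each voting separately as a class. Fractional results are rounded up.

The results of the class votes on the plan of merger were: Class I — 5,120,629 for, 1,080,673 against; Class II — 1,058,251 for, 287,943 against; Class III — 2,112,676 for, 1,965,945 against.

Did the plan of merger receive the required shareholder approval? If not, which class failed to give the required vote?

Class I: 3/4 of 6825420 = 5119065; 5,119,065 required, 5,120,629 in favor — approved.
Class II: 2/3 of 1586924 = 1057949.33, rounded up to 1057950; 1,057,950 required, 1,058,251 in favor — approved.
Class III: a majority of 4225350 is 2112676; 2,112,676 required, 2,112,676 in favor — approved.

Approved — every class gave the required vote.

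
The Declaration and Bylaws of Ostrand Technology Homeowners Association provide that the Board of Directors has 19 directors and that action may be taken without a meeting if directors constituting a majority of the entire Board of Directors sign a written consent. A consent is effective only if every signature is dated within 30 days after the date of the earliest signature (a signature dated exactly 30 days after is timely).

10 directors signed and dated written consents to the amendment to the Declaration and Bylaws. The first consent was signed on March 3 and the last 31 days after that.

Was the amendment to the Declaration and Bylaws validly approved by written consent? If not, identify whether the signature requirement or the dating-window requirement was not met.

Signatures required: a majority of 19 — a majority of 19 is 10, so 10 needed; 10 signed. Sufficient.
Dating window: the latest signature is 31 days after the earliest; the limit is 30 days. Outside the window.

Not effective — dating-window requirement not satisfied.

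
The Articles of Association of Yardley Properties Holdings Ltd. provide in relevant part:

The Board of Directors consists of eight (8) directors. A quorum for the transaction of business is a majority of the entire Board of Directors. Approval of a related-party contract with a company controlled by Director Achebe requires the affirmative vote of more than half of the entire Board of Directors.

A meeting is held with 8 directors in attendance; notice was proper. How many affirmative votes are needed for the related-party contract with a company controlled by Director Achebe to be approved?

The related-party contract with a company controlled by Director Achebe requires a majority of the entire Board of Directors (8).
A majority of 8 is 5.

5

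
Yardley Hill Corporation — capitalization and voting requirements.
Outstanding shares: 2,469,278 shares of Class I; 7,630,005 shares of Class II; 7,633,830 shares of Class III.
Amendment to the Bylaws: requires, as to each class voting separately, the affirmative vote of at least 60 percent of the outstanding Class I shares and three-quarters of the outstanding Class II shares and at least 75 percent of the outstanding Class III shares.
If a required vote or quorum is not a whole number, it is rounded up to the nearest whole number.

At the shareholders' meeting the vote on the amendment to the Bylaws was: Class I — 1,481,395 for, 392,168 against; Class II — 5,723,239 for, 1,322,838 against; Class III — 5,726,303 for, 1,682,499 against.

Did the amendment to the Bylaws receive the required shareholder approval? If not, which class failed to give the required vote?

Class I: 3/5 of 2469278 = 1481566.80, rounded up to 1481567; 1,481,567 required, 1,481,395 in favor — not approved.
Class II: 3/4 of 7630005 = 5722503.75, rounded up to 5722504; 5,722,504 required, 5,723,239 in favor — approved.
Class III: 3/4 of 7633830 = 5725372.50, rounded up to 5725373; 5,725,373 required, 5,726,303 in favor — approved.

Not approved — the Class I shares did not give the required vote.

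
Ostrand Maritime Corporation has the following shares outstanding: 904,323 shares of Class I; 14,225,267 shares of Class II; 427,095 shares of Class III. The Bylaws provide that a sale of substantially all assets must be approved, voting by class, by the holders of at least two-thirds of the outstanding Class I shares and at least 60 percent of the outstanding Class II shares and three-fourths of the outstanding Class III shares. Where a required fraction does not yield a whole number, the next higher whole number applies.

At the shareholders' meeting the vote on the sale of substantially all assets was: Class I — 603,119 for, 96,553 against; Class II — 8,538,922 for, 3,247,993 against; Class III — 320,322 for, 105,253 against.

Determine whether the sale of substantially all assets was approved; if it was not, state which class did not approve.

Class I: 2/3 of 904323 = 602882; 602,882 required, 603,119 in favor — approved.
Class II: 3/5 of 14225267 = 8535160.20, rounded up to 8535161; 8,535,161 required, 8,538,922 in favor — approved.
Class III: 3/4 of 427095 = 320321.25, rounded up to 320322; 320,322 required, 320,322 in favor — approved.

Approved — every class gave the required vote.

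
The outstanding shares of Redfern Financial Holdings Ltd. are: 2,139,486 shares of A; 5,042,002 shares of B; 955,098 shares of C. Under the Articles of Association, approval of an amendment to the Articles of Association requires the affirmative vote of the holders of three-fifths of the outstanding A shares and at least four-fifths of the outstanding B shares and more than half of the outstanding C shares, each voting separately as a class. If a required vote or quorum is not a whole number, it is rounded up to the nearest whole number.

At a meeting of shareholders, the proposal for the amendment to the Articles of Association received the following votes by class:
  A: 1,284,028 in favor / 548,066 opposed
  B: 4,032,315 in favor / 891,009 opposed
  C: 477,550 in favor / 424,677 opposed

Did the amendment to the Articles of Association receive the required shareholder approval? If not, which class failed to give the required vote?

Not approved — the B shares did not give the required vote.

A: 3/5 of 2139486 = 1283691.60, rounded up to 1283692; 1,283,692 required, 1,284,028 in favor — approved.
B: 4/5 of 5042002 = 4033601.60, rounded up to 4033602; 4,033,602 required, 4,032,315 in favor — not approved.
C: a majority of 955098 is 477550; 477,550 required, 477,550 in favor — approved.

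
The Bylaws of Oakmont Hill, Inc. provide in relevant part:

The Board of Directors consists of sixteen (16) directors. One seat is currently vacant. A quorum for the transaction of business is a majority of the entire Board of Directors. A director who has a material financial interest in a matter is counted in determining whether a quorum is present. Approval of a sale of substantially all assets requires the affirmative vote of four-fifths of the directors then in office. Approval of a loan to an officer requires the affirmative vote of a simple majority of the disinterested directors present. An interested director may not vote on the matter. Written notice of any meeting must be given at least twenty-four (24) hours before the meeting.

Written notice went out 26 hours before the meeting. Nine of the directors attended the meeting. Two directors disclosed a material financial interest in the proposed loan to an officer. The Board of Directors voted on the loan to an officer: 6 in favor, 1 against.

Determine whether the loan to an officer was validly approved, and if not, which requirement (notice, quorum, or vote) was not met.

Notice: 26 hours given; 24 required (26 ≥ 24). Satisfied.
Quorum: 9 present (interested directors count toward quorum); quorum is 9. Satisfied.
Vote: the loan to an officer requires a majority of the disinterested directors present (9 − 2 = 7). A majority of 7 is 4, so 4 affirmative votes are needed; 6 voted in favor. Satisfied.

Valid — all requirements satisfied.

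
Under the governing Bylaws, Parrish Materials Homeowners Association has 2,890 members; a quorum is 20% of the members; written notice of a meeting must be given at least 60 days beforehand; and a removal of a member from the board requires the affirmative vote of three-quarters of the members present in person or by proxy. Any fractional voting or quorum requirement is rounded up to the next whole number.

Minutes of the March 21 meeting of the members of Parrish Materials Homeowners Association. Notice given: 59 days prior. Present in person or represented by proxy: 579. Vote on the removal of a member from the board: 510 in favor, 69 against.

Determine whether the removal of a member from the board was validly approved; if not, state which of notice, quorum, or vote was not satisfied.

Notice: 59 days given; 60 required. Not satisfied.
Quorum: 20% of 2,890 = 578; 579 present. Satisfied.
Vote: requires three-fourths of those present (579); 3/4 of 579 = 434.25, rounded up to 435, so 435 needed; 510 in favor. Satisfied.

Invalid — notice requirement not satisfied.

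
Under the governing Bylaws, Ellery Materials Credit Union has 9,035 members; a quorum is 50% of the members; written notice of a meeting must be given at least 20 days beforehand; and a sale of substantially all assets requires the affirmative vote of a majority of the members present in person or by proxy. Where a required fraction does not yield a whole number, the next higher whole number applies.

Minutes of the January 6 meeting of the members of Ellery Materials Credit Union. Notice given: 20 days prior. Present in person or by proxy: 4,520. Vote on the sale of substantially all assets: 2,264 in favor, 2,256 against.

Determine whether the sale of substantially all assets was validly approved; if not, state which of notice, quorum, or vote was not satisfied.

Valid — all requirements satisfied.

Notice: 20 days given; 20 required. Satisfied.
Quorum: 50% of 9,035 = 4,517.50, rounded up to 4,518; 4,520 present. Satisfied.
Vote: requires a majority of those present (4,520); a majority of 4520 is 2261, so 2,261 needed; 2,264 in favor. Satisfied.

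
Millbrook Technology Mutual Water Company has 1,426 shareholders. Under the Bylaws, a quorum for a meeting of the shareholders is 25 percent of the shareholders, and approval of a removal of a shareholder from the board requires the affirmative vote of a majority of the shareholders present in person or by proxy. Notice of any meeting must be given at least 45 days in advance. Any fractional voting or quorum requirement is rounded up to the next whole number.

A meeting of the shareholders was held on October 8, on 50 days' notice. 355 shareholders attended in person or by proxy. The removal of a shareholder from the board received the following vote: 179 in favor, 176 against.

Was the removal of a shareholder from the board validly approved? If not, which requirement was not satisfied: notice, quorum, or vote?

Notice: 50 days given; 45 required. Satisfied.
Quorum: 25% of 1,426 = 356.50, rounded up to 357; 355 present. Not satisfied.
Vote: requires a majority of those present (355); a majority of 355 is 178, so 178 needed; 179 in favor. Satisfied.

Invalid — quorum requirement not satisfied.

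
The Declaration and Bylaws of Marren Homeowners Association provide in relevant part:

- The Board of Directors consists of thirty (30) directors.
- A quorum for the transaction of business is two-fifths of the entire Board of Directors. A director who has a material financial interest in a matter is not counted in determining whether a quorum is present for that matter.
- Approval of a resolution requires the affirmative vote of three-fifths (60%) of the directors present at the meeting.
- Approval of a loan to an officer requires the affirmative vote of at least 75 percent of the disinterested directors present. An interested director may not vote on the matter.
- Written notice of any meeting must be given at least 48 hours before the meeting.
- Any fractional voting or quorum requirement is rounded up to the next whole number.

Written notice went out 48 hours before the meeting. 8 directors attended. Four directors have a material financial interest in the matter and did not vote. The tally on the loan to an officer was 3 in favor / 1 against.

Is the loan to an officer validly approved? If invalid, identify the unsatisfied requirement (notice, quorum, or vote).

Invalid — quorum requirement not satisfied.

Notice: 48 hours given; 48 required (48 ≥ 48). Satisfied.
Quorum: 8 present, but the 4 interested directors do not count, leaving 4. Quorum is 12. Not satisfied.
Vote: the loan to an officer requires three-fourths of the disinterested directors present (8 − 4 = 4). 3/4 of 4 = 3, so 3 affirmative votes are needed; 3 voted in favor. Satisfied. (Moot — without a quorum no business can be validly transacted.)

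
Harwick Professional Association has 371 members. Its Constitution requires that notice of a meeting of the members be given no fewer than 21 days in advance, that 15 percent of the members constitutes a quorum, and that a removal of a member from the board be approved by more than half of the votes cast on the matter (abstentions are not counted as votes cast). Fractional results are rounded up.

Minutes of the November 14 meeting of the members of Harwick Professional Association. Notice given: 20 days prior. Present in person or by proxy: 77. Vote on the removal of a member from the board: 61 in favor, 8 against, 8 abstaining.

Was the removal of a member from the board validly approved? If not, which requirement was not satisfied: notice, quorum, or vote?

Invalid — notice requirement not satisfied.

Notice: 20 days given; 21 required. Not satisfied.
Quorum: 15% of 371 = 55.65, rounded up to 56; 77 present. Satisfied.
Vote: requires a majority of the votes cast (77 − 8 abstaining = 69); a majority of 69 is 35, so 35 needed; 61 in favor. Satisfied.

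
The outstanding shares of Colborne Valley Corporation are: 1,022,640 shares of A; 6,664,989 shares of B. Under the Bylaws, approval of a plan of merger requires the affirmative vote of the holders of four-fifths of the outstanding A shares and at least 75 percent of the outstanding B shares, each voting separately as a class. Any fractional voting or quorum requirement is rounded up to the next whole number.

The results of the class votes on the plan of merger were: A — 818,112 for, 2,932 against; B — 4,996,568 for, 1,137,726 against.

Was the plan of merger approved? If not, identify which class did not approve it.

Not approved — the B shares did not give the required vote.

A: 4/5 of 1022640 = 818112; 818,112 required, 818,112 in favor — approved.
B: 3/4 of 6664989 = 4998741.75, rounded up to 4998742; 4,998,742 required, 4,996,568 in favor — not approved.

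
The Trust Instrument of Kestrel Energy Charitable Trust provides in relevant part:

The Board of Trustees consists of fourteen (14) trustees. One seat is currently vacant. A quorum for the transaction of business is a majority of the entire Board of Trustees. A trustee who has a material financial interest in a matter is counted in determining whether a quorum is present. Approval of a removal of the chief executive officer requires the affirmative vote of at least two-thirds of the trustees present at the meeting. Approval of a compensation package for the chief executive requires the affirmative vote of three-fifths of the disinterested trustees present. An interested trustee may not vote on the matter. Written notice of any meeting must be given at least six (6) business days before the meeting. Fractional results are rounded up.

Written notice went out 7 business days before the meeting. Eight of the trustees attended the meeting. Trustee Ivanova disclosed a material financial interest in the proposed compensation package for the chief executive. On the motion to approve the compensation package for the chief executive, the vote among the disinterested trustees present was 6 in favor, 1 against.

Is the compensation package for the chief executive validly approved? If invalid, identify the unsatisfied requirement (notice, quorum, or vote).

Notice: 7 business days given; 6 required (7 ≥ 6). Satisfied.
Quorum: 8 present (interested trustees count toward quorum); quorum is 8. Satisfied.
Vote: the compensation package for the chief executive requires three-fifths of the disinterested trustees present (8 − 1 = 7). 3/5 of 7 = 4.20, rounded up to 5, so 5 affirmative votes are needed; 6 voted in favor. Satisfied.

Valid — all requirements satisfied.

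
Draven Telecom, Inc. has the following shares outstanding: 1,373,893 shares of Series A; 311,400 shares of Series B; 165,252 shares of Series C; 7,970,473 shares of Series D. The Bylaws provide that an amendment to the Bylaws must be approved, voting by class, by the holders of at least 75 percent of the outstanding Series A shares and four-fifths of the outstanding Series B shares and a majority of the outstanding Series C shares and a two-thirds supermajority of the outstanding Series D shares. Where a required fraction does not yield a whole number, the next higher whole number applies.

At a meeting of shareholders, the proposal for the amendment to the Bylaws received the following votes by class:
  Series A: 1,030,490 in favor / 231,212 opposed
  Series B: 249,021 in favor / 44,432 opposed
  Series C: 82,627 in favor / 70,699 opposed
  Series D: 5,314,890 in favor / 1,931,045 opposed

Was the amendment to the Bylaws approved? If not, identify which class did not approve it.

Series A: 3/4 of 1373893 = 1030419.75, rounded up to 1030420; 1,030,420 required, 1,030,490 in favor — approved.
Series B: 4/5 of 311400 = 249120; 249,120 required, 249,021 in favor — not approved.
Series C: a majority of 165252 is 82627; 82,627 required, 82,627 in favor — approved.
Series D: 2/3 of 7970473 = 5313648.67, rounded up to 5313649; 5,313,649 required, 5,314,890 in favor — approved.

Not approved — the Series B shares did not give the required vote.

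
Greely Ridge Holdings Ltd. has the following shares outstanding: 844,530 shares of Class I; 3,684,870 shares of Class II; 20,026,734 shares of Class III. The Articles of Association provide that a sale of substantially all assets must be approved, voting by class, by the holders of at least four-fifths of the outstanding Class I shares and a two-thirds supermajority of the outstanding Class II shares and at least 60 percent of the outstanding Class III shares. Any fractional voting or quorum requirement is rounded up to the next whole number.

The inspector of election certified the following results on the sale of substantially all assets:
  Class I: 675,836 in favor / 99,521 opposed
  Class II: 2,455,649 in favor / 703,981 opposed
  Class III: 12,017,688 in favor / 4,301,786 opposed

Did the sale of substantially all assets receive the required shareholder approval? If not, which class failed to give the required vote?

Class I: 4/5 of 844530 = 675624; 675,624 required, 675,836 in favor — approved.
Class II: 2/3 of 3684870 = 2456580; 2,456,580 required, 2,455,649 in favor — not approved.
Class III: 3/5 of 20026734 = 12016040.40, rounded up to 12016041; 12,016,041 required, 12,017,688 in favor — approved.

Not approved — the Class II shares did not give the required vote.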